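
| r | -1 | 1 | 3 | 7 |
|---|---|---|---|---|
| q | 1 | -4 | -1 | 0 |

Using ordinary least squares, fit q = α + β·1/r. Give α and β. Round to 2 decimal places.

Forming AᵀA = [[4, 10/21]; [10/21, 940/441]] and Aᵀq = [-4, -16/3]ᵀ gives AᵀA·[α, β]ᵀ = Aᵀq.
Eliminating β: (940/441)·(row 1) − (10/21)·(row 2) gives (1220/147)·α = (940/441)·(-4) − (10/21)·(-16/3) = -880/147, so α = -44/61.
Then β = ((-16/3) − (10/21)·(-44/61))/(940/441) = -714/305.

α = -0.72, β = -2.34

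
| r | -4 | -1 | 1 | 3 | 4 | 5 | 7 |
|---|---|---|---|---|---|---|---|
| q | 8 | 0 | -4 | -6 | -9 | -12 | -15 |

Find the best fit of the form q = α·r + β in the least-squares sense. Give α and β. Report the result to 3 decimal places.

Setting ∂/∂α … = 0 gives: 117·α + 15·β = -255;  15·α + 7·β = -38.
(Σr·r = 117, Σr = 15, Σ1 = 7, Σr·q = -255, Σq = -38.)
Eliminating β: 7·(row 1) − 15·(row 2) gives 594·α = 7·(-255) − 15·(-38) = -1215, so α = -45/22.
Then β = ((-38) − 15·(-45/22))/7 = -23/22.

α = -2.045, β = -1.045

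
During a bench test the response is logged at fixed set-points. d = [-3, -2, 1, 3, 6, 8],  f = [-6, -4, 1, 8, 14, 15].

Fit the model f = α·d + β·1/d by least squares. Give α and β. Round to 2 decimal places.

The normal system MᵀM·[α, β]ᵀ = Mᵀf is [[123, 6]; [6, 97/64]]·[α, β]ᵀ = [255, 95/8]ᵀ.
det = 123·(97/64) − 6² = 9627/64.
α = (255·(97/64) − 6·(95/8))/(9627/64) = 6725/3209; β = (123·(95/8) − 6·255)/(9627/64) = -1480/3209.

α = 2.10, β = -0.46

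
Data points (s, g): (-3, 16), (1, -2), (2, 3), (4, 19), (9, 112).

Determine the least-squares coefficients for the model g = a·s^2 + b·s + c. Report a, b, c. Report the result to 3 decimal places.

XᵀX·[a, b, c]ᵀ = Xᵀg reads: 6915·a + 775·b + 111·c = 9530;  775·a + 111·b + 13·c = 1040;  111·a + 13·b + 5·c = 148.
Inverting the 3×3 Gram matrix, [a, b, c]ᵀ = [204223/133771, -151390/133771, -180515/133771]ᵀ.

a = 1.527, b = -1.132, c = -1.349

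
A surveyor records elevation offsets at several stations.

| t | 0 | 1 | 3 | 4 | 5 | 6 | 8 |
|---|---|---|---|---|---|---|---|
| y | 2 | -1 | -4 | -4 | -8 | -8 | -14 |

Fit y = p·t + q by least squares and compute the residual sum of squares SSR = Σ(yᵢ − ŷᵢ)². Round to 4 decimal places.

Sums needed: Σt·t = 151, Σt = 27, Σ1 = 7.
And Σt·y = -229, Σy = -37.
Δ = 151·7 − 27² = 328.
p = ((-229)·7 − 27·(-37))/328 = -151/82; q = (151·(-37) − 27·(-229))/328 = 149/82.
Residuals: 15/82, -40/41, -12/41, 127/82, -25/41, 101/82, -89/82; SSR = 268/41.

SSR = 6.5366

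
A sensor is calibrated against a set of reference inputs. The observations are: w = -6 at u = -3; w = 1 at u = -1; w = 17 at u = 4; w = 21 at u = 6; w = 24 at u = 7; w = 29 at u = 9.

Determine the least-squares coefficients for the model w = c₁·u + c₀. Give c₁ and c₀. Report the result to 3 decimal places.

Sums needed: Σu·u = 192, Σu = 22, Σ1 = 6.
Right-hand side: Σu·w = 640, Σw = 86.
det = 192·6 − 22² = 668.
c₁ = (640·6 − 22·86)/668 = 487/167; c₀ = (192·86 − 22·640)/668 = 608/167.

c₁ = 2.916, c₀ = 3.641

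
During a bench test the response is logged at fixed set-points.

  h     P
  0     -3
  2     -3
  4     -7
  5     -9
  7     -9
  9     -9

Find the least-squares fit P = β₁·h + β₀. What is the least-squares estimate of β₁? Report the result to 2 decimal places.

β₁ = -0.80

Sums needed: Σh·h = 175, Σh = 27, Σ1 = 6.
And Σh·P = -223, ΣP = -40.
Normal equations: [[175, 27]; [27, 6]]·[β₁, β₀]ᵀ = [-223, -40]ᵀ.
det = 175·6 − 27² = 321.
β₁ = ((-223)·6 − 27·(-40))/321 = -86/107; β₀ = (175·(-40) − 27·(-223))/321 = -979/321.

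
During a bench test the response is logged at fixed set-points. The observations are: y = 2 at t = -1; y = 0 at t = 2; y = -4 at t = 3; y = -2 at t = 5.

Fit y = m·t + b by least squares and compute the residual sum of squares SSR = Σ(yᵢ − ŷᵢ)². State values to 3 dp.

Sums needed: Σt·t = 39, Σt = 9, Σ1 = 4.
And Σt·y = -24, Σy = -4.
det = 39·4 − 9² = 75.
m = ((-24)·4 − 9·(-4))/75 = -4/5; b = (39·(-4) − 9·(-24))/75 = 4/5.
Residuals: 2/5, 4/5, -12/5, 6/5; SSR = 8.

SSR = 8.000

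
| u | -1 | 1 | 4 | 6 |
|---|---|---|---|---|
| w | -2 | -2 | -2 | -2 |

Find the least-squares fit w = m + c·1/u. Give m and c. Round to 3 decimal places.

The normal equations are: 4·m + (5/12)·c = -8;  (5/12)·m + (301/144)·c = -5/6.
det = 4·(301/144) − (5/12)² = 131/16.
m = ((-8)·(301/144) − (5/12)·(-5/6))/(131/16) = -2; c = (4·(-5/6) − (5/12)·(-8))/(131/16) = 0.

m = -2.000, c = 0.000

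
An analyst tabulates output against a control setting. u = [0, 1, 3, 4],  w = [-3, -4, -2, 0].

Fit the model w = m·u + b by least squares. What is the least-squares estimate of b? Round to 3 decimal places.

b = -3.850

Forming AᵀA = [[26, 8]; [8, 4]] and Aᵀw = [-10, -9]ᵀ gives AᵀA·[m, b]ᵀ = Aᵀw.
Δ = 26·4 − 8² = 40.
m = ((-10)·4 − 8·(-9))/40 = 4/5; b = (26·(-9) − 8·(-10))/40 = -77/20.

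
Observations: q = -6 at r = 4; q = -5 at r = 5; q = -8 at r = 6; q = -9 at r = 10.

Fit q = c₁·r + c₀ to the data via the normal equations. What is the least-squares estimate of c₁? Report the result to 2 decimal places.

c₁ = -0.58

The normal equations are: 177·c₁ + 25·c₀ = -187;  25·c₁ + 4·c₀ = -28.
(Σr·r = 177, Σr = 25, Σ1 = 4, Σr·q = -187, Σq = -28.)
det = 177·4 − 25² = 83.
c₁ = ((-187)·4 − 25·(-28))/83 = -48/83; c₀ = (177·(-28) − 25·(-187))/83 = -281/83.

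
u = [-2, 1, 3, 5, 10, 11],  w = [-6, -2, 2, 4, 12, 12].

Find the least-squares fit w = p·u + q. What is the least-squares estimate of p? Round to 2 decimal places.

The normal equations are: 260·p + 28·q = 288;  28·p + 6·q = 22.
Δ = 260·6 − 28² = 776.
p = (288·6 − 28·22)/776 = 139/97; q = (260·22 − 28·288)/776 = -293/97.

p = 1.43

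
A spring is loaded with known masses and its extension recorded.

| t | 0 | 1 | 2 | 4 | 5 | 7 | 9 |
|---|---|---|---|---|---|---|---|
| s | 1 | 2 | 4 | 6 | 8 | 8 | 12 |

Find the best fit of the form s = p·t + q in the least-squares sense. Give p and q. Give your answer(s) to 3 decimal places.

p = 1.156, q = 1.232

The normal equations are: 176·p + 28·q = 238;  28·p + 7·q = 41.
(Σt·t = 176, Σt = 28, Σ1 = 7, Σt·s = 238, Σs = 41.)
Eliminating q: 7·(row 1) − 28·(row 2) gives 448·p = 7·238 − 28·41 = 518, so p = 37/32.
Then q = (41 − 28·(37/32))/7 = 69/56.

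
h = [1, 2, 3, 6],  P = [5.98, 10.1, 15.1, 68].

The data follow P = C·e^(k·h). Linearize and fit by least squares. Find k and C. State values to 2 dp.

With ln Pᵢ as the transformed response and hᵢ as the regressor:
Sums: Σh = 12.0000, Σ(h)² = 50.0000, Σln P = 11.0352, Σh·ln P = 39.8746.
Normal system: [[50.0000, 12.0000]; [12.0000, 4]]·[k, ln C]ᵀ = [39.8746, 11.0352]ᵀ.
Slope k = (n·Σh·ln P − Σh·Σln P)/(n·Σ(h)² − (Σh)²) = (4·39.8746 − 12.0000·11.0352)/56.0000 = 0.48351; ln C = (Σln P − k·Σh)/n = 1.30826, so C = exp(1.30826) = 3.69972.

k = 0.48, C = 3.70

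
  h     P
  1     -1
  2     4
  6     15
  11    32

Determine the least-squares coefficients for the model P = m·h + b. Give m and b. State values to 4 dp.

m = 3.2097, b = -3.5484

From the data, Σh·h = 162, Σh = 20, Σ1 = 4.
For AᵀP: Σh·P = 449, ΣP = 50.
So AᵀA·[m, b]ᵀ = AᵀP: [[162, 20]; [20, 4]]·[m, b]ᵀ = [449, 50]ᵀ.
det = 162·4 − 20² = 248.
m = (449·4 − 20·50)/248 = 199/62; b = (162·50 − 20·449)/248 = -110/31.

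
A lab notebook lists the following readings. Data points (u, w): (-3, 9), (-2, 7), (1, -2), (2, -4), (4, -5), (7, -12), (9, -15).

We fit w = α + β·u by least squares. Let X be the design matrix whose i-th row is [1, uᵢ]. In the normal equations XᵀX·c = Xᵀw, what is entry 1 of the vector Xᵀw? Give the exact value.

Entry 1 ↔ basis 1, so (Xᵀw)_{1} = Σᵢ wᵢ = (1)·(9) + (1)·(7) + (1)·(-2) + (1)·(-4) + (1)·(-5) + (1)·(-12) + (1)·(-15) = -22.

-22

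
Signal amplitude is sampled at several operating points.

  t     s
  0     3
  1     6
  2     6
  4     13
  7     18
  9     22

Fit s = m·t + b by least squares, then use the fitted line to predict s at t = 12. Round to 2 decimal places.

ŝ = 28.66

Setting ∂/∂m … = 0 gives: 151·m + 23·b = 394;  23·m + 6·b = 68.
(Σt·t = 151, Σt = 23, Σ1 = 6, Σt·s = 394, Σs = 68.)
Determinant 151·6 − 23² = 377.
m = (394·6 − 23·68)/377 = 800/377; b = (151·68 − 23·394)/377 = 1206/377.
At t = 12: ŝ = (800/377)·(12) + (1206/377)·(1) = 10806/377.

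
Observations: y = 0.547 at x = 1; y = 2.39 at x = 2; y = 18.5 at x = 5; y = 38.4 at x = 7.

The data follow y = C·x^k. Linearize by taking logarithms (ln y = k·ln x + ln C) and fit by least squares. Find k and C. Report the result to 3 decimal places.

With ln yᵢ as the transformed response and ln xᵢ as the regressor:
AᵀA = [[6.8573, 4.2485]; [4.2485, 4]], rhs = [12.3987, 6.8338]ᵀ  (here Σln x = 4.2485, Σ(ln x)² = 6.8573, Σln y = 6.8338, Σln x·ln y = 12.3987).
Solving (det = 9.3795): k = 2.19215, ln C = -0.61988, so C = exp(-0.61988) = 0.53801.

k = 2.192, C = 0.538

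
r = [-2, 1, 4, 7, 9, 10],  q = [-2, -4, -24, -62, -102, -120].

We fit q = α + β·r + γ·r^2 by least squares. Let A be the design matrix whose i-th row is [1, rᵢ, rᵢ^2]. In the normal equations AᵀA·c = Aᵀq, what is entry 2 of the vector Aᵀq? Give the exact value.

Entry 2 ↔ basis r, so (Aᵀq)_{2} = Σᵢ (r)·qᵢ = (-2)·(-2) + (1)·(-4) + (4)·(-24) + (7)·(-62) + (9)·(-102) + (10)·(-120) = -2648.

-2648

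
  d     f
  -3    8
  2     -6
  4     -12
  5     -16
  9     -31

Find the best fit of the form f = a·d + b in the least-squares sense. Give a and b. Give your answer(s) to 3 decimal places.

a = -3.228, b = -0.425

Compute the Gram sums: Σd·d = 135, Σd = 17, Σ1 = 5.
Moment sums: Σd·f = -443, Σf = -57.
Normal equations: [[135, 17]; [17, 5]]·[a, b]ᵀ = [-443, -57]ᵀ.
Eliminating b: 5·(row 1) − 17·(row 2) gives 386·a = 5·(-443) − 17·(-57) = -1246, so a = -623/193.
Then b = ((-57) − 17·(-623/193))/5 = -82/193.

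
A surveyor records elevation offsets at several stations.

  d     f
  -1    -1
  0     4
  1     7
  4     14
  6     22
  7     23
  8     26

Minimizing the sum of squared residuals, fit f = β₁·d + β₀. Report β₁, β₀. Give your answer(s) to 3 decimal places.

Forming MᵀM = [[167, 25]; [25, 7]] and Mᵀf = [565, 95]ᵀ gives MᵀM·[β₁, β₀]ᵀ = Mᵀf.
Eliminating β₀: 7·(row 1) − 25·(row 2) gives 544·β₁ = 7·565 − 25·95 = 1580, so β₁ = 395/136.
Then β₀ = (95 − 25·(395/136))/7 = 435/136.

β₁ = 2.904, β₀ = 3.199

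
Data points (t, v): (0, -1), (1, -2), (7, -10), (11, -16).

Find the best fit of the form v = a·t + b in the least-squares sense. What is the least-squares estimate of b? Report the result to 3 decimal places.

b = -0.765

Setting ∂/∂a … = 0 gives: 171·a + 19·b = -248;  19·a + 4·b = -29.
det = 171·4 − 19² = 323.
a = ((-248)·4 − 19·(-29))/323 = -441/323; b = (171·(-29) − 19·(-248))/323 = -13/17.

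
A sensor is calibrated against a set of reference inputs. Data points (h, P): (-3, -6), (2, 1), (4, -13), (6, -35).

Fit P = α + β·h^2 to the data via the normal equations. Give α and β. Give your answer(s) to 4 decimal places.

α = 4.7545, β = -1.1080

Setting ∂/∂α … = 0 gives: 4·α + 65·β = -53;  65·α + 1649·β = -1518.
Eliminating β: 1649·(row 1) − 65·(row 2) gives 2371·α = 1649·(-53) − 65·(-1518) = 11273, so α = 11273/2371.
Then β = ((-1518) − 65·(11273/2371))/1649 = -2627/2371.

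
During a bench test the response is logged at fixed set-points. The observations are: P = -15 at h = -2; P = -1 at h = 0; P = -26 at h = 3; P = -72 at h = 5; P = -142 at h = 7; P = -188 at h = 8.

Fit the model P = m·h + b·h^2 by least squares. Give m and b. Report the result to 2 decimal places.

m = 0.92, b = -3.05

Entries of AᵀA: Σh·h = 151, Σh·h^2 = 999, Σh^2·h^2 = 7219.
And Σh·P = -2906, Σh^2·P = -21084.
Δ = 151·7219 − 999² = 92068.
m = ((-2906)·7219 − 999·(-21084))/92068 = 42251/46034; b = (151·(-21084) − 999·(-2906))/92068 = -140295/46034.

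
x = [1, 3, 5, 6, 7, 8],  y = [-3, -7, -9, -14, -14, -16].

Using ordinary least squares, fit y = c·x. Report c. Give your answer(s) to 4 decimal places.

From the data, Σx·x = 184.
Moment sums: Σx·y = -379.
c = (-379)/184 = -2.05978.

c = -2.0598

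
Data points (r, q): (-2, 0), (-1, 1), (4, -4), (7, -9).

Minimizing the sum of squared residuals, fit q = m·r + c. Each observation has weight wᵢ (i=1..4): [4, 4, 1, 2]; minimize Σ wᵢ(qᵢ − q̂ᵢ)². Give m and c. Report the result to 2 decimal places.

m = -1.04, c = -1.07

Setting ∂/∂m … = 0 gives: 134·m + 6·c = -146;  6·m + 11·c = -18.
(Σwᵢ·r·r = 134, Σwᵢ·r = 6, Σwᵢ·1 = 11, Σwᵢ·r·q = -146, Σwᵢ·q = -18.)
det = 134·11 − 6² = 1438.
m = ((-146)·11 − 6·(-18))/1438 = -749/719; c = (134·(-18) − 6·(-146))/1438 = -768/719.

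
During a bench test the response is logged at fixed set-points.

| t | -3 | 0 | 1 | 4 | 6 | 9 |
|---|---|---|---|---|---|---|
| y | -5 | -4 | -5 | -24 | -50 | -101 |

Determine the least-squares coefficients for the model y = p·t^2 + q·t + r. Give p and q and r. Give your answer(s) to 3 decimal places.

p = -1.013, q = -1.835, r = -2.152

The normal system MᵀM·[p, q, r]ᵀ = Mᵀy is [[8195, 983, 143]; [983, 143, 17]; [143, 17, 6]]·[p, q, r]ᵀ = [-10415, -1295, -189]ᵀ.
Inverting the 3×3 Gram matrix, [p, q, r]ᵀ = [-30412/30015, -55079/30015, -21532/10005]ᵀ.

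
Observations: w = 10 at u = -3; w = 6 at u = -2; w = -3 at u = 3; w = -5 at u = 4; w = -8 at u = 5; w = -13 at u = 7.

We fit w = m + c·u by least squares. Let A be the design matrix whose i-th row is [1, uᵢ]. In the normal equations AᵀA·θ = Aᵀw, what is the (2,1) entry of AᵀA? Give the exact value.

14

Row 2 ↔ basis u, column 1 ↔ basis 1, so (AᵀA)_{2,1} = Σᵢ u = (-3)·(1) + (-2)·(1) + (3)·(1) + (4)·(1) + (5)·(1) + (7)·(1) = 14.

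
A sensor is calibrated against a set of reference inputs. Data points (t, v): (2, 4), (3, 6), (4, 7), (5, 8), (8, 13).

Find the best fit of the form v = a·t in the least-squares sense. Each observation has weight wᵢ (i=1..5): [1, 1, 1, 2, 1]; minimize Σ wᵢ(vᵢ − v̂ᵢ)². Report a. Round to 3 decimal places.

Entries of MᵀWM: Σwᵢ·t·t = 143.
Right-hand side: Σwᵢ·t·v = 238.
Normal equations: [[143]]·[a]ᵀ = [238]ᵀ.
a = 238/143 = 1.66434.

a = 1.664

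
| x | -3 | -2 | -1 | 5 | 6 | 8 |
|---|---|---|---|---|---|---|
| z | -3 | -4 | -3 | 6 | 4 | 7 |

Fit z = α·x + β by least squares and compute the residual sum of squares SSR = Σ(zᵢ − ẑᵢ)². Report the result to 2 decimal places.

SSR = 7.86

Forming MᵀM = [[139, 13]; [13, 6]] and Mᵀz = [130, 7]ᵀ gives MᵀM·[α, β]ᵀ = Mᵀz.
Determinant 139·6 − 13² = 665.
α = (130·6 − 13·7)/665 = 689/665; β = (139·7 − 13·130)/665 = -717/665.
Residuals: 789/665, -113/133, -31/35, 1262/665, -757/665, -4/19; SSR = 5224/665.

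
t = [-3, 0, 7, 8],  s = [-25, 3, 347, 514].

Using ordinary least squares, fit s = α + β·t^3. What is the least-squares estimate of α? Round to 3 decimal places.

α = 2.686

Forming XᵀX = [[4, 828]; [828, 380522]] and Xᵀs = [839, 382864]ᵀ gives XᵀX·[α, β]ᵀ = Xᵀs.
Eliminating β: 380522·(row 1) − 828·(row 2) gives 836504·α = 380522·839 − 828·382864 = 2246566, so α = 1123283/418252.
Then β = (382864 − 828·(1123283/418252))/380522 = 209191/209126.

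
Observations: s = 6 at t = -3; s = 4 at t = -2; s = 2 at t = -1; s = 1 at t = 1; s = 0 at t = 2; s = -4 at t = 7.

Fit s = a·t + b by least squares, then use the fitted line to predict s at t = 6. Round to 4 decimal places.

The normal equations are: 68·a + 4·b = -55;  4·a + 6·b = 9.
(Σt·t = 68, Σt = 4, Σ1 = 6, Σt·s = -55, Σs = 9.)
Eliminating b: 6·(row 1) − 4·(row 2) gives 392·a = 6·(-55) − 4·9 = -366, so a = -183/196.
Then b = (9 − 4·(-183/196))/6 = 104/49.
At t = 6: ŝ = (-183/196)·(6) + (104/49)·(1) = -341/98.

ŝ = -3.4796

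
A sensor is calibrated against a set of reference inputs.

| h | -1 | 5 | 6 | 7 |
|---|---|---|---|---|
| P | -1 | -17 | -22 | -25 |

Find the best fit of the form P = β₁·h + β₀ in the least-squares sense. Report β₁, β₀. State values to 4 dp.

β₁ = -2.9613, β₀ = -3.6645

Entries of AᵀA: Σh·h = 111, Σh = 17, Σ1 = 4.
Moment sums: Σh·P = -391, ΣP = -65.
Normal equations: [[111, 17]; [17, 4]]·[β₁, β₀]ᵀ = [-391, -65]ᵀ.
Eliminating β₀: 4·(row 1) − 17·(row 2) gives 155·β₁ = 4·(-391) − 17·(-65) = -459, so β₁ = -459/155.
Then β₀ = ((-65) − 17·(-459/155))/4 = -568/155.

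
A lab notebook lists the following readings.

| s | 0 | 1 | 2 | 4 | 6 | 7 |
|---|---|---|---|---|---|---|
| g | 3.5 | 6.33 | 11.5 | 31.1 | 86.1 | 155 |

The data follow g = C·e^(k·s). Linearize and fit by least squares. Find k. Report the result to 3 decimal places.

k = 0.532

Taking logs, ln g = k·s + ln C, so regress ln g on s.
Sums: Σs = 20.0000, Σ(s)² = 106.0000, Σln g = 18.4766, Σs·ln g = 82.5159.
Normal system: [[106.0000, 20.0000]; [20.0000, 6]]·[k, ln C]ᵀ = [82.5159, 18.4766]ᵀ.
Slope k = (n·Σs·ln g − Σs·Σln g)/(n·Σ(s)² − (Σs)²) = (6·82.5159 − 20.0000·18.4766)/236.0000 = 0.53205; ln C = (Σln g − k·Σs)/n = 1.30592.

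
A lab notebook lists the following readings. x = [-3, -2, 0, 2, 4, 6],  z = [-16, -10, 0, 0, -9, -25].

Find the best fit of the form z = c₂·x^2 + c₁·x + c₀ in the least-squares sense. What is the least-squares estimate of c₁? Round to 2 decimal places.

From the data, Σx^2·x^2 = 1665, Σx^2·x = 253, Σx^2 = 69, Σx·x = 69, Σx = 7, Σ1 = 6.
Right-hand side: Σx^2·z = -1228, Σx·z = -118, Σz = -60.
Row-reducing yields c₂ = -14669/13956, c₁ = 50973/23260, c₀ = -16369/34890.

c₁ = 2.19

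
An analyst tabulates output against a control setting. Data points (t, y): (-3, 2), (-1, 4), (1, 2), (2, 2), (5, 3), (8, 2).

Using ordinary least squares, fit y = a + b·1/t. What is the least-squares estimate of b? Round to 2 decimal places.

Forming XᵀX = [[6, 59/120]; [59/120, 34801/14400]] and Xᵀy = [15, -49/60]ᵀ gives XᵀX·[a, b]ᵀ = Xᵀy.
Eliminating b: (34801/14400)·(row 1) − (59/120)·(row 2) gives (8213/576)·a = (34801/14400)·15 − (59/120)·(-49/60) = 527797/14400, so a = 527797/205325.
Then b = ((-49/60) − (59/120)·(527797/205325))/(34801/14400) = -35352/41065.

b = -0.86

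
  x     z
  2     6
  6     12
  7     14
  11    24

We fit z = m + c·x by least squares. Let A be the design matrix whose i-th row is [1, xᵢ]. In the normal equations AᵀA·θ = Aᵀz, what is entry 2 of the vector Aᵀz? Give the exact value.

Entry 2 ↔ basis x, so (Aᵀz)_{2} = Σᵢ (x)·zᵢ = (2)·(6) + (6)·(12) + (7)·(14) + (11)·(24) = 446.

446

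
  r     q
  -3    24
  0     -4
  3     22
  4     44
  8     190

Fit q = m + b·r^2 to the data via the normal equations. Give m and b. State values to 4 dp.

From the data, Σ1 = 5, Σr^2 = 98, Σr^2·r^2 = 4514.
And Σq = 276, Σr^2·q = 13278.
Normal equations: [[5, 98]; [98, 4514]]·[m, b]ᵀ = [276, 13278]ᵀ.
det = 5·4514 − 98² = 12966.
m = (276·4514 − 98·13278)/12966 = -9230/2161; b = (5·13278 − 98·276)/12966 = 6557/2161.

m = -4.2712, b = 3.0342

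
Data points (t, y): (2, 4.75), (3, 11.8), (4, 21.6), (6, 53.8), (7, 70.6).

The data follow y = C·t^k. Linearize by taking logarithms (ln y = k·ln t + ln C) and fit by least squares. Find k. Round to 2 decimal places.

Taking logs, ln y = k·ln t + ln C, so regress ln y on ln t.
Σln t = 6.9157, Σ(ln t)² = 10.6062, Σln y = 15.3412, Σln t·ln y = 23.4756.
Equations: 10.6062·k + 6.9157·ln C = 23.4756;  6.9157·k + 5·ln C = 15.3412.
Slope k = (n·Σln t·ln y − Σln t·Σln y)/(n·Σ(ln t)² − (Σln t)²) = (5·23.4756 − 6.9157·15.3412)/5.2037 = 2.16814; ln C = (Σln y − k·Σln t)/n = 0.06940.

k = 2.17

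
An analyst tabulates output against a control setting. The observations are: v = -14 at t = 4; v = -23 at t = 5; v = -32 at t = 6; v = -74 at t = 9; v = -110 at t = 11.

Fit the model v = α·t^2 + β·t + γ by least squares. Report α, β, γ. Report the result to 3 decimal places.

α = -0.895, β = -0.293, γ = 1.370

The normal equations are: 23379·α + 2465·β + 279·γ = -21255;  2465·α + 279·β + 35·γ = -2239;  279·α + 35·β + 5·γ = -253.
(Σt^2·t^2 = 23379, Σt^2·t = 2465, Σt^2 = 279, Σt·t = 279, Σt = 35, Σ1 = 5, Σt^2·v = -21255, Σt·v = -2239, Σv = -253.)
Solving the 3×3 system (Gaussian elimination) gives α = -348/389, β = -114/389, γ = 533/389.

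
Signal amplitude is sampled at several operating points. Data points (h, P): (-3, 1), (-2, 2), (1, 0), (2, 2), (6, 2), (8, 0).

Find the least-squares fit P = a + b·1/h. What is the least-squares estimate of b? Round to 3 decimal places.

Sums needed: Σ1 = 6, Σ1/h = 23/24, Σ1/h·1/h = 953/576.
Right-hand side: ΣP = 7, Σ1/h·P = 0.
So XᵀX·[a, b]ᵀ = XᵀP: [[6, 23/24]; [23/24, 953/576]]·[a, b]ᵀ = [7, 0]ᵀ.
det = 6·(953/576) − (23/24)² = 5189/576.
a = (7·(953/576) − (23/24)·0)/(5189/576) = 6671/5189; b = (6·0 − (23/24)·7)/(5189/576) = -3864/5189.

b = -0.745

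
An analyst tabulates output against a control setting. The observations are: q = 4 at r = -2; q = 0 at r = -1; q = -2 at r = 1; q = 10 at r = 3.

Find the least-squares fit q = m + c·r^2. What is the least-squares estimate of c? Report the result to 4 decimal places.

Compute the Gram sums: Σ1 = 4, Σr^2 = 15, Σr^2·r^2 = 99.
Moment sums: Σq = 12, Σr^2·q = 104.
So XᵀX·[m, c]ᵀ = Xᵀq: [[4, 15]; [15, 99]]·[m, c]ᵀ = [12, 104]ᵀ.
Determinant 4·99 − 15² = 171.
m = (12·99 − 15·104)/171 = -124/57; c = (4·104 − 15·12)/171 = 236/171.

c = 1.3801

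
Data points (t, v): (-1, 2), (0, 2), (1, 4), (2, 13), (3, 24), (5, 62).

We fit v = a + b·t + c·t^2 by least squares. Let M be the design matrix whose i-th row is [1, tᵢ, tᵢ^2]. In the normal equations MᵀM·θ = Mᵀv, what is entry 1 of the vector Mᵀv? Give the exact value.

Entry 1 ↔ basis 1, so (Mᵀv)_{1} = Σᵢ vᵢ = (1)·(2) + (1)·(2) + (1)·(4) + (1)·(13) + (1)·(24) + (1)·(62) = 107.

107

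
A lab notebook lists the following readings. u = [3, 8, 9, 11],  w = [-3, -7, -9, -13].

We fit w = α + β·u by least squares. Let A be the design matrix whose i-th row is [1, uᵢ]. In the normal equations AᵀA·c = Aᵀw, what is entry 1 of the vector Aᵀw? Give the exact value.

Entry 1 ↔ basis 1, so (Aᵀw)_{1} = Σᵢ wᵢ = (1)·(-3) + (1)·(-7) + (1)·(-9) + (1)·(-13) = -32.

-32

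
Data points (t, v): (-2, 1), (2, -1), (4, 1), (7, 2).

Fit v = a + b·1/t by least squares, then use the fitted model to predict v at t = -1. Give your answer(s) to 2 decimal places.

v̂ = 2.28

Entries of MᵀM: Σ1 = 4, Σ1/t = 11/28, Σ1/t·1/t = 457/784.
Moment sums: Σv = 3, Σ1/t·v = -13/28.
Normal equations: [[4, 11/28]; [11/28, 457/784]]·[a, b]ᵀ = [3, -13/28]ᵀ.
Δ = 4·(457/784) − (11/28)² = 1707/784.
a = (3·(457/784) − (11/28)·(-13/28))/(1707/784) = 1514/1707; b = (4·(-13/28) − (11/28)·3)/(1707/784) = -2380/1707.
At t = -1: v̂ = (1514/1707)·(1) + (-2380/1707)·(-1) = 1298/569.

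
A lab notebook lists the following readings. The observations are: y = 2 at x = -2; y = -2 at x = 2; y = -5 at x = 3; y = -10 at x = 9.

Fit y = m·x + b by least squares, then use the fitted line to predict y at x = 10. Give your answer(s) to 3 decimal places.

With design matrix M, MᵀM = [[98, 12]; [12, 4]] and Mᵀy = [-113, -15]ᵀ.
Determinant 98·4 − 12² = 248.
m = ((-113)·4 − 12·(-15))/248 = -34/31; b = (98·(-15) − 12·(-113))/248 = -57/124.
At x = 10: ŷ = (-34/31)·(10) + (-57/124)·(1) = -1417/124.

ŷ = -11.427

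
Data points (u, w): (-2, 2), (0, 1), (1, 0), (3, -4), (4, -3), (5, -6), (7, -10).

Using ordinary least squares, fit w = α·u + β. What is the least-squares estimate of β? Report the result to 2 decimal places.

The normal equations are: 104·α + 18·β = -128;  18·α + 7·β = -20.
(Σu·u = 104, Σu = 18, Σ1 = 7, Σu·w = -128, Σw = -20.)
Eliminating β: 7·(row 1) − 18·(row 2) gives 404·α = 7·(-128) − 18·(-20) = -536, so α = -134/101.
Then β = ((-20) − 18·(-134/101))/7 = 56/101.

β = 0.55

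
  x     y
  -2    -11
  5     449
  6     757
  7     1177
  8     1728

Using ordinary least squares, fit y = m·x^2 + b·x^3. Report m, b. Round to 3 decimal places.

Forming MᵀM = [[8434, 60444]; [60444, 442138]] and Mᵀy = [206698, 1508172]ᵀ gives MᵀM·[m, b]ᵀ = Mᵀy.
det = 8434·442138 − 60444² = 75514756.
m = (206698·442138 − 60444·1508172)/75514756 = 57272989/18878689; b = (8434·1508172 − 60444·206698)/75514756 = 56567184/18878689.

m = 3.034, b = 2.996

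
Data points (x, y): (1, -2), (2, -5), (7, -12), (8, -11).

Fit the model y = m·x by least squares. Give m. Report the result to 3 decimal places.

m = -1.559

Normal-equation sums: Σx·x = 118.
Right-hand side: Σx·y = -184.
So AᵀA·[m]ᵀ = Aᵀy: [[118]]·[m]ᵀ = [-184]ᵀ.
m = (-184)/118 = -1.55932.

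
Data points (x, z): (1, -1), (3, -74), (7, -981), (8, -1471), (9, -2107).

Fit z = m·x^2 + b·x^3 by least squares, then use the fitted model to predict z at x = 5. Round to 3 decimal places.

ẑ = -350.773

AᵀA·[m, b]ᵀ = Aᵀz reads: 13140·m + 108868·b = -313547;  108868·m + 911964·b = -2627637.
Determinant 13140·911964 − 108868² = 130965536.
m = ((-313547)·911964 − 108868·(-2627637))/130965536 = 3812769/4092673; b = (13140·(-2627637) − 108868·(-313547))/130965536 = -48989423/16370692.
At x = 5: ẑ = (3812769/4092673)·(25) + (-48989423/16370692)·(125) = -5742400975/16370692.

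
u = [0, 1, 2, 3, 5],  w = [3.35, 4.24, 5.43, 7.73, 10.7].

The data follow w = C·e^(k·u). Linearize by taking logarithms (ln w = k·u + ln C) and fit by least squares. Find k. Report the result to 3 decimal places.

Let Y = ln w. Fitting Y = k·u + ln C by least squares:
XᵀX = [[39.0000, 11.0000]; [11.0000, 5]], rhs = [22.8150, 8.7608]ᵀ  (here Σu = 11.0000, Σ(u)² = 39.0000, Σln w = 8.7608, Σu·ln w = 22.8150).
Δ = 39.0000·5 − (11.0000)² = 74.0000; k = (22.8150·5 − 11.0000·8.7608)/74.0000 = 0.23927, ln C = (39.0000·8.7608 − 11.0000·22.8150)/74.0000 = 1.22577.

k = 0.239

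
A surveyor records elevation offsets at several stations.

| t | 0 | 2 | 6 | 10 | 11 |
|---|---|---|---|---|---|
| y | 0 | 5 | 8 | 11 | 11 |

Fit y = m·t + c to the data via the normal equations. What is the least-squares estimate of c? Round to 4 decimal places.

c = 1.6250

From the data, Σt·t = 261, Σt = 29, Σ1 = 5.
Right-hand side: Σt·y = 289, Σy = 35.
Eliminating c: 5·(row 1) − 29·(row 2) gives 464·m = 5·289 − 29·35 = 430, so m = 215/232.
Then c = (35 − 29·(215/232))/5 = 13/8.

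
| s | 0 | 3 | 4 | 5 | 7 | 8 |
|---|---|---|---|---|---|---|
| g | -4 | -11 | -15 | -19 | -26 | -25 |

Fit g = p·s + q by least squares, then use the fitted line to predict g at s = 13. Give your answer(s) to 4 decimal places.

ĝ = -41.2450

Normal-equation sums: Σs·s = 163, Σs = 27, Σ1 = 6.
Moment sums: Σs·g = -570, Σg = -100.
So AᵀA·[p, q]ᵀ = Aᵀg: [[163, 27]; [27, 6]]·[p, q]ᵀ = [-570, -100]ᵀ.
Eliminating q: 6·(row 1) − 27·(row 2) gives 249·p = 6·(-570) − 27·(-100) = -720, so p = -240/83.
Then q = ((-100) − 27·(-240/83))/6 = -910/249.
At s = 13: ĝ = (-240/83)·(13) + (-910/249)·(1) = -10270/249.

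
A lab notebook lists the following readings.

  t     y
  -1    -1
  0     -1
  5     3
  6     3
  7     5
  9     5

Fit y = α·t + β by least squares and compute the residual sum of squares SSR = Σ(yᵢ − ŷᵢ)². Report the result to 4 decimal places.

Sums needed: Σt·t = 192, Σt = 26, Σ1 = 6.
Moment sums: Σt·y = 114, Σy = 14.
Normal equations: [[192, 26]; [26, 6]]·[α, β]ᵀ = [114, 14]ᵀ.
Eliminating β: 6·(row 1) − 26·(row 2) gives 476·α = 6·114 − 26·14 = 320, so α = 80/119.
Then β = (14 − 26·(80/119))/6 = -69/119.
Residuals: 30/119, -50/119, 26/119, -54/119, 104/119, -8/17; SSR = 176/119.

SSR = 1.4790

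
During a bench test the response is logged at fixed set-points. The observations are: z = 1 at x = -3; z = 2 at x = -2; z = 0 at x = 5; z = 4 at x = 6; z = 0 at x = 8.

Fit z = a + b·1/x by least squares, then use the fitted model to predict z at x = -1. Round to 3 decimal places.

Setting ∂/∂a … = 0 gives: 5·a + (-41/120)·b = 7;  (-41/120)·a + (6401/14400)·b = -2/3.
Eliminating b: (6401/14400)·(row 1) − (-41/120)·(row 2) gives (2527/1200)·a = (6401/14400)·7 − (-41/120)·(-2/3) = 41527/14400, so a = 41527/30324.
Then b = ((-2/3) − (-41/120)·(41527/30324))/(6401/14400) = -1130/2527.
At x = -1: ẑ = (41527/30324)·(1) + (-1130/2527)·(-1) = 55087/30324.

ẑ = 1.817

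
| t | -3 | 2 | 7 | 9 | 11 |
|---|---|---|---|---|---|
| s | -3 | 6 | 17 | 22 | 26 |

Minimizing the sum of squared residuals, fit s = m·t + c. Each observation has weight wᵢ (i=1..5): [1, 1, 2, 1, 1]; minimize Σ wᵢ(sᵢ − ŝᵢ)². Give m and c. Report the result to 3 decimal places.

m = 2.095, c = 2.644

From the data, Σwᵢ·t·t = 313, Σwᵢ·t = 33, Σwᵢ·1 = 6.
For AᵀWs: Σwᵢ·t·s = 743, Σwᵢ·s = 85.
Normal equations: [[313, 33]; [33, 6]]·[m, c]ᵀ = [743, 85]ᵀ.
Determinant 313·6 − 33² = 789.
m = (743·6 − 33·85)/789 = 551/263; c = (313·85 − 33·743)/789 = 2086/789.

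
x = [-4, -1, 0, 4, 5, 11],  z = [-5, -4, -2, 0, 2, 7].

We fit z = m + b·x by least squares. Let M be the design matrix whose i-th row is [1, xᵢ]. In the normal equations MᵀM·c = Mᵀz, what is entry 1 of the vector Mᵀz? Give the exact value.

Entry 1 ↔ basis 1, so (Mᵀz)_{1} = Σᵢ zᵢ = (1)·(-5) + (1)·(-4) + (1)·(-2) + (1)·(0) + (1)·(2) + (1)·(7) = -2.

-2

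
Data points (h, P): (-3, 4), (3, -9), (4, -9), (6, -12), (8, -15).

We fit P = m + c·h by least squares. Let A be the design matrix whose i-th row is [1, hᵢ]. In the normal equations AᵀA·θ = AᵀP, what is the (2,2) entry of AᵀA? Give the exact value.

Row 2 ↔ basis h, column 2 ↔ basis h, so (AᵀA)_{2,2} = Σᵢ (h)·(h) = (-3)·(-3) + (3)·(3) + (4)·(4) + (6)·(6) + (8)·(8) = 134.

134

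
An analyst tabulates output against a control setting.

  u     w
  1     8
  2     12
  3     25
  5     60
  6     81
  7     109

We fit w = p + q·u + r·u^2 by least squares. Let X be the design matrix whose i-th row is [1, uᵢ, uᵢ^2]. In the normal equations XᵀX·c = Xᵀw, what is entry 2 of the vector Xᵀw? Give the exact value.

Entry 2 ↔ basis u, so (Xᵀw)_{2} = Σᵢ (u)·wᵢ = (1)·(8) + (2)·(12) + (3)·(25) + (5)·(60) + (6)·(81) + (7)·(109) = 1656.

1656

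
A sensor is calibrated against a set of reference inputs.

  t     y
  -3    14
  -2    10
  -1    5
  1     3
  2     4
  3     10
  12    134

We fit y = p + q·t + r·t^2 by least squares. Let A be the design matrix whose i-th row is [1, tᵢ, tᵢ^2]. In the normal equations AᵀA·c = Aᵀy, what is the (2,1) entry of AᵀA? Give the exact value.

Row 2 ↔ basis t, column 1 ↔ basis 1, so (AᵀA)_{2,1} = Σᵢ t = (-3)·(1) + (-2)·(1) + (-1)·(1) + (1)·(1) + (2)·(1) + (3)·(1) + (12)·(1) = 12.

12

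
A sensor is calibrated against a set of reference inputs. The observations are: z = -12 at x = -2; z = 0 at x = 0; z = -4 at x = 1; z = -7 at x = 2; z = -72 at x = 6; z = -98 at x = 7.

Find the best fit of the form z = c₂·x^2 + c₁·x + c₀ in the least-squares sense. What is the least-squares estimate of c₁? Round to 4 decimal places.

From the data, Σx^2·x^2 = 3730, Σx^2·x = 560, Σx^2 = 94, Σx·x = 94, Σx = 14, Σ1 = 6.
For Aᵀz: Σx^2·z = -7474, Σx·z = -1112, Σz = -193.
AᵀA·[c₂, c₁, c₀]ᵀ = Aᵀz becomes [[3730, 560, 94]; [560, 94, 14]; [94, 14, 6]]·[c₂, c₁, c₀]ᵀ = [-7474, -1112, -193]ᵀ.
Row-reducing yields c₂ = -23773/11198, c₁ = 11239/11198, c₀ = -13983/11198.

c₁ = 1.0037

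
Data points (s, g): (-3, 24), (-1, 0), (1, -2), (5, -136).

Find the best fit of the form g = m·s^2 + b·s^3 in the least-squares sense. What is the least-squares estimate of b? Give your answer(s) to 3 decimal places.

With design matrix A, AᵀA = [[708, 2882]; [2882, 16356]] and Aᵀg = [-3186, -17650]ᵀ.
Eliminating b: 16356·(row 1) − 2882·(row 2) gives 3274124·m = 16356·(-3186) − 2882·(-17650) = -1242916, so m = -310729/818531.
Then b = ((-17650) − 2882·(-310729/818531))/16356 = -828537/818531.

b = -1.012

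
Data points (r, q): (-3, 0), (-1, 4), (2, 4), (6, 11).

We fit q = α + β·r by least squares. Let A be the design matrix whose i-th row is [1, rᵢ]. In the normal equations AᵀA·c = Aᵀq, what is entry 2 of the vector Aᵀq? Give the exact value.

Entry 2 ↔ basis r, so (Aᵀq)_{2} = Σᵢ (r)·qᵢ = (-3)·(0) + (-1)·(4) + (2)·(4) + (6)·(11) = 70.

70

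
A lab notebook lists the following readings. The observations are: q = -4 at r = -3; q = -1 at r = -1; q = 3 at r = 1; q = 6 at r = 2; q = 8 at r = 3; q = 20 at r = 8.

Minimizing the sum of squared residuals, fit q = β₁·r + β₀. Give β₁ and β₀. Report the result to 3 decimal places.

The normal equations are: 88·β₁ + 10·β₀ = 212;  10·β₁ + 6·β₀ = 32.
det = 88·6 − 10² = 428.
β₁ = (212·6 − 10·32)/428 = 238/107; β₀ = (88·32 − 10·212)/428 = 174/107.

β₁ = 2.224, β₀ = 1.626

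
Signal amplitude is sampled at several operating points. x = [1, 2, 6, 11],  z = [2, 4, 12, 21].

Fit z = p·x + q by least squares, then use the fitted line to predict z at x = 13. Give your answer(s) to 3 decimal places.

From the data, Σx·x = 162, Σx = 20, Σ1 = 4.
Moment sums: Σx·z = 313, Σz = 39.
AᵀA·[p, q]ᵀ = Aᵀz becomes [[162, 20]; [20, 4]]·[p, q]ᵀ = [313, 39]ᵀ.
Eliminating q: 4·(row 1) − 20·(row 2) gives 248·p = 4·313 − 20·39 = 472, so p = 59/31.
Then q = (39 − 20·(59/31))/4 = 29/124.
At x = 13: ẑ = (59/31)·(13) + (29/124)·(1) = 3097/124.

ẑ = 24.976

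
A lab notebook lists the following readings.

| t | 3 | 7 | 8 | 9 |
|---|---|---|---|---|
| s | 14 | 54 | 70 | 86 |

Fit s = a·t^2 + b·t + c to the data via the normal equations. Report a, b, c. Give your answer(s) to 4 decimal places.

From the data, Σt^2·t^2 = 13139, Σt^2·t = 1611, Σt^2 = 203, Σt·t = 203, Σt = 27, Σ1 = 4.
Right-hand side: Σt^2·s = 14218, Σt·s = 1754, Σs = 224.
Inverting the 3×3 Gram matrix, [a, b, c]ᵀ = [438/451, 178/451, 166/41]ᵀ.

a = 0.9712, b = 0.3947, c = 4.0488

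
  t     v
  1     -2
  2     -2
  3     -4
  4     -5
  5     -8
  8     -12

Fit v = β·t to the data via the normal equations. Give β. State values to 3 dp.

β = -1.462

Entries of AᵀA: Σt·t = 119.
Moment sums: Σt·v = -174.
β = (-174)/119 = -1.46218.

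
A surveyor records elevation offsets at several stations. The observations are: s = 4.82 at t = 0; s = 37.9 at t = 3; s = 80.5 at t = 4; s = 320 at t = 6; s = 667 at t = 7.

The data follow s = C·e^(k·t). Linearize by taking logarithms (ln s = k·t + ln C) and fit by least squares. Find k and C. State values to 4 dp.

Linearized form: ln s = k·t + ln C. From the 5 transformed points,
Σt = 20.0000, Σ(t)² = 110.0000, Σln s = 21.8671, Σt·ln s = 108.5873.
Normal system: [[110.0000, 20.0000]; [20.0000, 5]]·[k, ln C]ᵀ = [108.5873, 21.8671]ᵀ.
Slope k = (n·Σt·ln s − Σt·Σln s)/(n·Σ(t)² − (Σt)²) = (5·108.5873 − 20.0000·21.8671)/150.0000 = 0.70397; ln C = (Σln s − k·Σt)/n = 1.55756, so C = exp(1.55756) = 4.74721.

k = 0.7040, C = 4.7472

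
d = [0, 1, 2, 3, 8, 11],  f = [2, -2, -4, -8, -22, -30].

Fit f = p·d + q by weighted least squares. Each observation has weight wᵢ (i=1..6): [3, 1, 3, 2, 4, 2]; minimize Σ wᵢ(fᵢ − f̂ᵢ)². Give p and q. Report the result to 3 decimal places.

p = -2.915, q = 1.555

Normal-equation sums: Σwᵢ·d·d = 529, Σwᵢ·d = 67, Σwᵢ·1 = 15.
Moment sums: Σwᵢ·d·f = -1438, Σwᵢ·f = -172.
Eliminating q: 15·(row 1) − 67·(row 2) gives 3446·p = 15·(-1438) − 67·(-172) = -10046, so p = -5023/1723.
Then q = ((-172) − 67·(-5023/1723))/15 = 2679/1723.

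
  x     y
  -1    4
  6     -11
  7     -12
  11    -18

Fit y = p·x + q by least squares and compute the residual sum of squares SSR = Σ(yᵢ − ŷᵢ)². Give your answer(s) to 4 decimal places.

Forming AᵀA = [[207, 23]; [23, 4]] and Aᵀy = [-352, -37]ᵀ gives AᵀA·[p, q]ᵀ = Aᵀy.
det = 207·4 − 23² = 299.
p = ((-352)·4 − 23·(-37))/299 = -557/299; q = (207·(-37) − 23·(-352))/299 = 19/13.
Residuals: 202/299, -384/299, -126/299, 308/299; SSR = 1000/299.

SSR = 3.3445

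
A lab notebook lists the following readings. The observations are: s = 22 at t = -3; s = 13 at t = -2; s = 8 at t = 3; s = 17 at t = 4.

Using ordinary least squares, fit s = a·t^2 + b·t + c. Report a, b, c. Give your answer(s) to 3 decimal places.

AᵀA·[a, b, c]ᵀ = Aᵀs reads: 434·a + 56·b + 38·c = 594;  56·a + 38·b + 2·c = 0;  38·a + 2·b + 4·c = 60.
Row-reducing yields a = 3/2, b = -171/74, c = 141/74.

a = 1.500, b = -2.311, c = 1.905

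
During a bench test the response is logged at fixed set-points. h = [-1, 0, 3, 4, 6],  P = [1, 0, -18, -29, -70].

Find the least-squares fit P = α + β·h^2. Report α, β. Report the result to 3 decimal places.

Setting ∂/∂α … = 0 gives: 5·α + 62·β = -116;  62·α + 1634·β = -3145.
(Σ1 = 5, Σh^2 = 62, Σh^2·h^2 = 1634, ΣP = -116, Σh^2·P = -3145.)
Determinant 5·1634 − 62² = 4326.
α = ((-116)·1634 − 62·(-3145))/4326 = 389/309; β = (5·(-3145) − 62·(-116))/4326 = -1219/618.

α = 1.259, β = -1.972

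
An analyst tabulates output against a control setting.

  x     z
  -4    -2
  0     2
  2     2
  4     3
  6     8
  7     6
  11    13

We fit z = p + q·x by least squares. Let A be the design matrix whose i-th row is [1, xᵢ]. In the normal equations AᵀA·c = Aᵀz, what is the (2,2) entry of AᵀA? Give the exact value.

Row 2 ↔ basis x, column 2 ↔ basis x, so (AᵀA)_{2,2} = Σᵢ (x)·(x) = (-4)·(-4) + (0)·(0) + (2)·(2) + (4)·(4) + (6)·(6) + (7)·(7) + (11)·(11) = 242.

242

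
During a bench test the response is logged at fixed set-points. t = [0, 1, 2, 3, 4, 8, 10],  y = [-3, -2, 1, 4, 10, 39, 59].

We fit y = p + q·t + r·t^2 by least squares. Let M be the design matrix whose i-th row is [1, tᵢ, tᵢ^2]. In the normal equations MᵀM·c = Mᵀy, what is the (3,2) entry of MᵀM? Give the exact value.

Row 3 ↔ basis t^2, column 2 ↔ basis t, so (MᵀM)_{3,2} = Σᵢ (t^2)·(t) = (0)·(0) + (1)·(1) + (4)·(2) + (9)·(3) + (16)·(4) + (64)·(8) + (100)·(10) = 1612.

1612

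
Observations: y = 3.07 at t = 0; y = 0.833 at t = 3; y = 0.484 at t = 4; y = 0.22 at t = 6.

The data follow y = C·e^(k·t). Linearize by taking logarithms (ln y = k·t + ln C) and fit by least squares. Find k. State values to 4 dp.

k = -0.4431

Taking logs, ln y = k·t + ln C, so regress ln y on t.
AᵀA = [[61.0000, 13.0000]; [13.0000, 4]], rhs = [-12.5356, -1.3008]ᵀ  (here Σt = 13.0000, Σ(t)² = 61.0000, Σln y = -1.3008, Σt·ln y = -12.5356).
Δ = 61.0000·4 − (13.0000)² = 75.0000; k = (-12.5356·4 − 13.0000·-1.3008)/75.0000 = -0.44309, ln C = (61.0000·-1.3008 − 13.0000·-12.5356)/75.0000 = 1.11482.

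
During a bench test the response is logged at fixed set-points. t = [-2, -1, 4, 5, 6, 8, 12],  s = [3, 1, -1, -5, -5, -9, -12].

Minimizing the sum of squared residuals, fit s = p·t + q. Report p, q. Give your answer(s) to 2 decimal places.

p = -1.07, q = 0.90

Entries of AᵀA: Σt·t = 290, Σt = 32, Σ1 = 7.
Right-hand side: Σt·s = -282, Σs = -28.
AᵀA·[p, q]ᵀ = Aᵀs becomes [[290, 32]; [32, 7]]·[p, q]ᵀ = [-282, -28]ᵀ.
Eliminating q: 7·(row 1) − 32·(row 2) gives 1006·p = 7·(-282) − 32·(-28) = -1078, so p = -539/503.
Then q = ((-28) − 32·(-539/503))/7 = 452/503.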